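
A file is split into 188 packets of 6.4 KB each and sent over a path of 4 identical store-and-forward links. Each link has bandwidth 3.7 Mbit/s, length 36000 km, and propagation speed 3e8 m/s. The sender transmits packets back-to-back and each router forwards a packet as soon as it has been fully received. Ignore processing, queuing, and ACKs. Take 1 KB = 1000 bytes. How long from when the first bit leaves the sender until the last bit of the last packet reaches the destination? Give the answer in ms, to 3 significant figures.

Per-hop transmission t_tx = L/R = 51200/3700000 = 13.8378 ms.
Per-hop propagation t_prop = 36000000/300000000 = 120 ms.
Pipeline fill: first packet needs 4·t_tx to clear all hops; remaining 187 packets each add one t_tx.
Total = (4+188-1)·t_tx + 4·t_prop = 191·13.8378 + 4·120 = 3120 ms.

3120 ms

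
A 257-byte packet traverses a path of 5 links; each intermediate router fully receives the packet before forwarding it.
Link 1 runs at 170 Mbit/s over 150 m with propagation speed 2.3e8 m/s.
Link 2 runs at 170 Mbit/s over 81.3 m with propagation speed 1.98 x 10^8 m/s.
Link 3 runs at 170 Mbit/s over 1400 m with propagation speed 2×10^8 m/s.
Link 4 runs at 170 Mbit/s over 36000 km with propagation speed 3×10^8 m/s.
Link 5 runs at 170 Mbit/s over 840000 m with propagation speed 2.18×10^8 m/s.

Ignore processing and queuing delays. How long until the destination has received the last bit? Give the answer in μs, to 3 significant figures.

124000 μs

L = 257 × 8 = 2056 bits.
Transmission delay per hop = L/R = 2056/170000000 = 12.0941 μs; 5 hops → 60.4706 μs.
Propagation delays (d/s per hop): 0.652174, 0.410606, 7, 120000, 3853.21 μs; sum = 123861 μs.
End-to-end = 124000 μs.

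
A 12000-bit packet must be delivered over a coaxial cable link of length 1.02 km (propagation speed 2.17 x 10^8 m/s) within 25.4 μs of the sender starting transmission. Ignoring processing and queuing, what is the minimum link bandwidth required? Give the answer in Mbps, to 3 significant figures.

Propagation delay = 1020 / 217000000 = 4.70046 μs.
Transmission budget = 25.4 − 4.70046 = 20.6995 μs.
R ≥ L / t_tx = 12000 bits / 2.06995e-05 s = 580 Mbps.

580 Mbps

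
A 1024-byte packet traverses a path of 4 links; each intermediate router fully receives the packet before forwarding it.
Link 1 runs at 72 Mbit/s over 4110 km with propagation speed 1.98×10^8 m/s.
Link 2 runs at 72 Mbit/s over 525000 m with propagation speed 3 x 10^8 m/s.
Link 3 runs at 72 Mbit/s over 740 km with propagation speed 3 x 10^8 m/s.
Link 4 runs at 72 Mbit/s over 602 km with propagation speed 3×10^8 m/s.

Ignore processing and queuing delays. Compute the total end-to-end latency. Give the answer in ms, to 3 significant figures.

27.4 ms

L = 1024 × 8 = 8192 bits.
Transmission delay per hop = L/R = 8192/72000000 = 0.113778 ms; 4 hops → 0.455111 ms.
Propagation delays (d/s per hop): 20.7576, 1.75, 2.46667, 2.00667 ms; sum = 26.9809 ms.
End-to-end = 27.4 ms.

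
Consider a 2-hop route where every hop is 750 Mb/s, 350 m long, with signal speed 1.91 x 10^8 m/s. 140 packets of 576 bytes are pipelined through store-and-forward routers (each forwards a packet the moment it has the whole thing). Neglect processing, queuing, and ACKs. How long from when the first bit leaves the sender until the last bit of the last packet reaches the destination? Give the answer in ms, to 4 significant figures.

0.8700 ms

Per-hop transmission t_tx = L/R = 4608/750000000 = 0.006144 ms.
Per-hop propagation t_prop = 350/191000000 = 0.00183246 ms.
Pipeline fill: first packet needs 2·t_tx to clear all hops; remaining 139 packets each add one t_tx.
Total = (2+140-1)·t_tx + 2·t_prop = 141·0.006144 + 2·0.00183246 = 0.8700 ms.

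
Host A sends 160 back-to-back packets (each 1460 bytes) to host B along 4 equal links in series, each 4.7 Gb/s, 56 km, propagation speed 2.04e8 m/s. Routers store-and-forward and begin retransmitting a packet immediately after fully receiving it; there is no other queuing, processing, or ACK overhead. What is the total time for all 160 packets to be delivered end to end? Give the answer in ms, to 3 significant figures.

Per-hop transmission t_tx = L/R = 11680/4700000000 = 0.00248511 ms.
Per-hop propagation t_prop = 56000/204000000 = 0.27451 ms.
Pipeline fill: first packet needs 4·t_tx to clear all hops; remaining 159 packets each add one t_tx.
Total = (4+160-1)·t_tx + 4·t_prop = 163·0.00248511 + 4·0.27451 = 1.50 ms.

1.50 ms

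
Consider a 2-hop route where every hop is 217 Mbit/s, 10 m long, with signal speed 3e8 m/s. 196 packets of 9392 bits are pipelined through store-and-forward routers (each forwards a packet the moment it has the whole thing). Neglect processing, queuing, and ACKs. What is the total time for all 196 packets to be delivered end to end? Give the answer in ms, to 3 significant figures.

Per-hop transmission t_tx = L/R = 9392/217000000 = 0.0432811 ms.
Per-hop propagation t_prop = 10/300000000 = 3.33333e-05 ms.
Pipeline fill: first packet needs 2·t_tx to clear all hops; remaining 195 packets each add one t_tx.
Total = (2+196-1)·t_tx + 2·t_prop = 197·0.0432811 + 2·3.33333e-05 = 8.53 ms.

8.53 ms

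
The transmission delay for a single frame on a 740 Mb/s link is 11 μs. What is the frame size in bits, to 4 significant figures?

L = R × t_tx = 740000000 b/s × 1.1e-05 s = 8140 bits.

8140 bits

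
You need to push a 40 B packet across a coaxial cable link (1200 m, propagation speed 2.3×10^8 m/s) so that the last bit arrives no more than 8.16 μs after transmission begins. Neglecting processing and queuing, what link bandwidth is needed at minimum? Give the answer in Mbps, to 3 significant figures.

109 Mbps

L = 320 bits.
Propagation delay = 1200 / 2.3e+08 = 5.21739 μs.
Transmission budget = 8.16 − 5.21739 = 2.94261 μs.
R ≥ L / t_tx = 320 bits / 2.94261e-06 s = 109 Mbps.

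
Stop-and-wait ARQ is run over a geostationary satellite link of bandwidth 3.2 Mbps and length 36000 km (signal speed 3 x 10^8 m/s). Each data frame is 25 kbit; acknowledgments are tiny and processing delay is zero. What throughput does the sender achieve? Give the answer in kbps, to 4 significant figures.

t_tx = L/R = 25000/3200000 = 0.0078125 s.
t_prop = 36000000/300000000 = 0.12 s; RTT = 0.24 s.
Cycle = t_tx + RTT = 0.247813 s.
Throughput = L / cycle = 25000 / 0.247813 = 100.9 kbps.

100.9 kbps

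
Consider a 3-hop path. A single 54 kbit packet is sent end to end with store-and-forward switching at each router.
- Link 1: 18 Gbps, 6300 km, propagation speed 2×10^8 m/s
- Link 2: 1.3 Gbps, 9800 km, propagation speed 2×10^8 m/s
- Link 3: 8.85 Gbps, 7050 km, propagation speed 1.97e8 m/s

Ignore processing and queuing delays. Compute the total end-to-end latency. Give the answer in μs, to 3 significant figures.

116000 μs

L = 54000 bits.
Transmission delays (L/R per hop): 3, 41.5385, 6.10169 μs; sum = 50.6402 μs.
Propagation delays (d/s per hop): 31500, 49000, 35786.8 μs; sum = 116287 μs.
End-to-end = 116000 μs.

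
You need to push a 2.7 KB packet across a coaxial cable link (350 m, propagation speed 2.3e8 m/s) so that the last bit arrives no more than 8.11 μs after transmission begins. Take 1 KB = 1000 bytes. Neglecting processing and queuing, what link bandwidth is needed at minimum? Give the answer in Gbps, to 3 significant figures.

L = 21600 bits.
Propagation delay = 350 / 2.3e+08 = 1.52174 μs.
Transmission budget = 8.11 − 1.52174 = 6.58826 μs.
R ≥ L / t_tx = 21600 bits / 6.58826e-06 s = 3.28 Gbps.

3.28 Gbps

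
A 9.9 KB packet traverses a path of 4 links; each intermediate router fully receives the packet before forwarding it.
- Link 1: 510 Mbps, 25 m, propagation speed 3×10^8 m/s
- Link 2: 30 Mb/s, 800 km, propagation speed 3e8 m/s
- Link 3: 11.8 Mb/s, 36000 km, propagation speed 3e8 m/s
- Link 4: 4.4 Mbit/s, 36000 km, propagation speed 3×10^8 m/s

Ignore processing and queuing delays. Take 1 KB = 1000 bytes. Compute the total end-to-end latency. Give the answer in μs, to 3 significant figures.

L = 79200 bits.
Transmission delays (L/R per hop): 155.294, 2640, 6711.86, 18000 μs; sum = 27507.2 μs.
Propagation delays (d/s per hop): 0.0833333, 2666.67, 120000, 120000 μs; sum = 242667 μs.
End-to-end = 270000 μs.

270000 μs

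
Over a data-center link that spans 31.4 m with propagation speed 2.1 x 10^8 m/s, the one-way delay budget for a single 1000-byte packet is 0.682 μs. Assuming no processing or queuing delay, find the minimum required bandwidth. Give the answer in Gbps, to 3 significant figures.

15.0 Gbps

L = 8000 bits.
Propagation delay = 31.4 / 210000000 = 0.149524 μs.
Transmission budget = 0.682 − 0.149524 = 0.532476 μs.
R ≥ L / t_tx = 8000 bits / 5.32476e-07 s = 15.0 Gbps.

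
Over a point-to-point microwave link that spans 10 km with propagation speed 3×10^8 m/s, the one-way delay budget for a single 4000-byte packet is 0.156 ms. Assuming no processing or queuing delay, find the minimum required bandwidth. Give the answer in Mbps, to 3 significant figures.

261 Mbps

L = 32000 bits.
Propagation delay = 10000 / 300000000 = 0.0333333 ms.
Transmission budget = 0.156 − 0.0333333 = 0.122667 ms.
R ≥ L / t_tx = 32000 bits / 0.000122667 s = 261 Mbps.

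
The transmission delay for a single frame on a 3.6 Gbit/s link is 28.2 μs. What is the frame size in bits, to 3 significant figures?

L = R × t_tx = 3600000000 b/s × 2.82e-05 s = 101520 bits.

102000 bits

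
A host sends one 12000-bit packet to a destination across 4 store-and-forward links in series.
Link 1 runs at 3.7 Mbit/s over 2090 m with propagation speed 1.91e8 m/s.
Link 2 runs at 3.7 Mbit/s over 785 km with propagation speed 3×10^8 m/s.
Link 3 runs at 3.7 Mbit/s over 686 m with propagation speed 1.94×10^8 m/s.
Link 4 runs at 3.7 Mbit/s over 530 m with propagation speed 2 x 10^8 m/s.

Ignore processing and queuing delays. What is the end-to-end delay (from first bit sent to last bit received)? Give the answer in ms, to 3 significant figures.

15.6 ms

Transmission delay per hop = L/R = 12000/3700000 = 3.24324 ms; 4 hops → 12.973 ms.
Propagation delays (d/s per hop): 0.0109424, 2.61667, 0.00353608, 0.00265 ms; sum = 2.6338 ms.
End-to-end = 15.6 ms.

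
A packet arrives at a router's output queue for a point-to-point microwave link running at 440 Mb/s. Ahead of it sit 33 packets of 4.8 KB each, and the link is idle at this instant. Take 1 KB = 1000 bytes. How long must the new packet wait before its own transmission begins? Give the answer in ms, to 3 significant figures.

2.88 ms

Each queued packet: L/R = 38400/440000000 = 0.0872727 ms.
33 queued → 2.88 ms.
Queuing delay = 2.88 ms.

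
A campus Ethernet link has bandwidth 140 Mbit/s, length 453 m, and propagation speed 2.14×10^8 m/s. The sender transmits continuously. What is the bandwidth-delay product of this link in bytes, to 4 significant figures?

Propagation delay = 453 / 214000000 = 2.11682e-06 s.
BDP = R × t_prop = 140000000 × 2.11682e-06 = 296.355 bits.
In bytes: 296.355/8 = 37.04 bytes.

37.04 bytes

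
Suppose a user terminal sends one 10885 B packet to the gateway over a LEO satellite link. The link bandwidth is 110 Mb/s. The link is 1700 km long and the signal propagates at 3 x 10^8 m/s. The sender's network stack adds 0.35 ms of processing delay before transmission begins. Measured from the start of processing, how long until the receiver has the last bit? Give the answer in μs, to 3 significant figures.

6810 μs

L = 10885 × 8 = 87080 bits.
Transmission delay = L/R = 87080 / 110000000 = 791.636 μs.
Propagation delay = d/s = 1700000 m / 300000000 m/s = 5666.67 μs.
Plus processing delay 0.35 ms = 350 μs.
Total = 6810 μs.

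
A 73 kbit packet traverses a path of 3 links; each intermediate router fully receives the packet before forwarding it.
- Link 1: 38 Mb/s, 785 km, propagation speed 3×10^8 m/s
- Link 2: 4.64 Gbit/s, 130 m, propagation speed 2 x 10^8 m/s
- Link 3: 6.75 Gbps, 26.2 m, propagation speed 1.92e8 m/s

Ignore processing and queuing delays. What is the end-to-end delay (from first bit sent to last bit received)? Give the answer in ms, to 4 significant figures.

4.565 ms

L = 73000 bits.
Transmission delays (L/R per hop): 1.92105, 0.0157328, 0.0108148 ms; sum = 1.9476 ms.
Propagation delays (d/s per hop): 2.61667, 0.00065, 0.000136458 ms; sum = 2.61745 ms.
End-to-end = 4.565 ms.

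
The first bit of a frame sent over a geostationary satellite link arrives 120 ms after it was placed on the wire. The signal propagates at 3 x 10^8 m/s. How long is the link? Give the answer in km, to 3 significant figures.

d = s × t_prop = 300000000 × 0.12 = 36000 km.

36000 km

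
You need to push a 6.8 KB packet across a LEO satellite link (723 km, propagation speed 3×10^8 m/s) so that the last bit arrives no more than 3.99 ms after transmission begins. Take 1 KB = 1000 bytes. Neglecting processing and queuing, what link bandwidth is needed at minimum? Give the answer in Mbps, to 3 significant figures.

34.4 Mbps

L = 54400 bits.
Propagation delay = 723000 / 300000000 = 2.41 ms.
Transmission budget = 3.99 − 2.41 = 1.58 ms.
R ≥ L / t_tx = 54400 bits / 0.00158 s = 34.4 Mbps.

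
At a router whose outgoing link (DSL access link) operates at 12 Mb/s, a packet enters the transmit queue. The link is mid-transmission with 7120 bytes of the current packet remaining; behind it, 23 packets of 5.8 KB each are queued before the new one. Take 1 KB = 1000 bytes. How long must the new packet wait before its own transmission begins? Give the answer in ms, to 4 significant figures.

93.68 ms

Each queued packet: L/R = 46400/12000000 = 3.86667 ms.
23 queued → 88.9333 ms.
Plus remaining 56960 bits of current packet: 4.74667 ms.
Queuing delay = 93.68 ms.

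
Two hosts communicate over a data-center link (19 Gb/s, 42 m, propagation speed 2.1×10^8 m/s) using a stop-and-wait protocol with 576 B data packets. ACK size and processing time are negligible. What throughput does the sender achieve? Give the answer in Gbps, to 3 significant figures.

t_tx = L/R = 4608/19000000000 = 2.42526e-07 s.
t_prop = 42/210000000 = 2e-07 s; RTT = 4e-07 s.
Cycle = t_tx + RTT = 6.42526e-07 s.
Throughput = L / cycle = 4608 / 6.42526e-07 = 7.17 Gbps.

7.17 Gbps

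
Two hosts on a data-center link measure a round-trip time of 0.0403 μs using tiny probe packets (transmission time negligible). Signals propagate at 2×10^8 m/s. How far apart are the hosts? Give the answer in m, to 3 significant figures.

4.03 m

One-way propagation = RTT/2 = 0.02015 μs.
d = s × t = 200000000 × 2.015e-08 = 4.03 m.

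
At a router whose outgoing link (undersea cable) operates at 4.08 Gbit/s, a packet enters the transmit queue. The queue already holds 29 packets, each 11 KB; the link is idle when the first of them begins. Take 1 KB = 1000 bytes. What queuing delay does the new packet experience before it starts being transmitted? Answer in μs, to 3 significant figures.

625 μs

Each queued packet: L/R = 88000/4080000000 = 21.5686 μs.
29 queued → 625.49 μs.
Queuing delay = 625 μs.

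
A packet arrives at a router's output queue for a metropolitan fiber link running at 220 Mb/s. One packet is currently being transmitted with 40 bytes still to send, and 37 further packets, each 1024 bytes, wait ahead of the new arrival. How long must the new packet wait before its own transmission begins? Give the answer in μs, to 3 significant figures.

1380 μs

Each queued packet: L/R = 8192/220000000 = 37.2364 μs.
37 queued → 1377.75 μs.
Plus remaining 320 bits of current packet: 1.45455 μs.
Queuing delay = 1380 μs.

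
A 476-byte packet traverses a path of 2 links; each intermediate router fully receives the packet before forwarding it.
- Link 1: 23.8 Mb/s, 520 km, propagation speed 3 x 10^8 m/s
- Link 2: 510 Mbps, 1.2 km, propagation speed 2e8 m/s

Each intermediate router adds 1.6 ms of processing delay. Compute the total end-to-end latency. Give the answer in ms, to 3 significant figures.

3.51 ms

L = 476 × 8 = 3808 bits.
Transmission delays (L/R per hop): 0.16, 0.00746667 ms; sum = 0.167467 ms.
Propagation delays (d/s per hop): 1.73333, 0.006 ms; sum = 1.73933 ms.
Processing at 1 router(s): 1 × 1.6 ms = 1.6 ms.
End-to-end = 3.51 ms.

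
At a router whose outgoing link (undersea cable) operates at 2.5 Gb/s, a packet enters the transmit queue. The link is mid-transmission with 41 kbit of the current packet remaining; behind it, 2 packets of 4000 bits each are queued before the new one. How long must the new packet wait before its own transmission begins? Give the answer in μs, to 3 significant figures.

Each queued packet: L/R = 4000/2500000000 = 1.6 μs.
2 queued → 3.2 μs.
Plus remaining 41000 bits of current packet: 16.4 μs.
Queuing delay = 19.6 μs.

19.6 μs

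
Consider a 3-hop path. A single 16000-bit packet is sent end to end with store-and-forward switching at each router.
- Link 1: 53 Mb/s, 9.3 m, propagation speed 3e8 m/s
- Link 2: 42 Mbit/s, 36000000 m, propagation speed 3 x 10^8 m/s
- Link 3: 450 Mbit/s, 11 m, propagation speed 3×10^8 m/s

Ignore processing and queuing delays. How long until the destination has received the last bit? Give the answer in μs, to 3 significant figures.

121000 μs

Transmission delays (L/R per hop): 301.887, 380.952, 35.5556 μs; sum = 718.395 μs.
Propagation delays (d/s per hop): 0.031, 120000, 0.0366667 μs; sum = 120000 μs.
End-to-end = 121000 μs.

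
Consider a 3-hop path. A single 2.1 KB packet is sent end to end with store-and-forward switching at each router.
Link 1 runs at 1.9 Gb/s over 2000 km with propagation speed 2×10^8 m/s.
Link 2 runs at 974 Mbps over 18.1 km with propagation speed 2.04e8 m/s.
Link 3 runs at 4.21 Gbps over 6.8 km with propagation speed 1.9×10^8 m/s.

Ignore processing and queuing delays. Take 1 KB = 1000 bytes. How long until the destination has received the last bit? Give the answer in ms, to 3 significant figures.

L = 16800 bits.
Transmission delays (L/R per hop): 0.00884211, 0.0172485, 0.0039905 ms; sum = 0.0300811 ms.
Propagation delays (d/s per hop): 10, 0.0887255, 0.0357895 ms; sum = 10.1245 ms.
End-to-end = 10.2 ms.

10.2 ms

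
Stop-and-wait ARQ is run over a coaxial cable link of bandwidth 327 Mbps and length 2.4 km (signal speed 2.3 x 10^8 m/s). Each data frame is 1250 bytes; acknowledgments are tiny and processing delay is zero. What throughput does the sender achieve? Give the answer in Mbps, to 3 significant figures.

t_tx = L/R = 10000/327000000 = 3.0581e-05 s.
t_prop = 2400/2.3e+08 = 1.04348e-05 s; RTT = 2.08696e-05 s.
Cycle = t_tx + RTT = 5.14506e-05 s.
Throughput = L / cycle = 10000 / 5.14506e-05 = 194 Mbps.

194 Mbps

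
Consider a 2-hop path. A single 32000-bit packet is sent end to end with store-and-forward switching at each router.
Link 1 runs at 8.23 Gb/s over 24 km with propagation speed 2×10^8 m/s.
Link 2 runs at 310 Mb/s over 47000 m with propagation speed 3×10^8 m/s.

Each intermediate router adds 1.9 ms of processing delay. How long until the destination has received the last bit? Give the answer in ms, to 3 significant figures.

Transmission delays (L/R per hop): 0.00388821, 0.103226 ms; sum = 0.107114 ms.
Propagation delays (d/s per hop): 0.12, 0.156667 ms; sum = 0.276667 ms.
Processing at 1 router(s): 1 × 1.9 ms = 1.9 ms.
End-to-end = 2.28 ms.

2.28 ms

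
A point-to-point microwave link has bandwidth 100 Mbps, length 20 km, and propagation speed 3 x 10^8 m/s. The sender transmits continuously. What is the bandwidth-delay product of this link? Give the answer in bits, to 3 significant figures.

Propagation delay = 20000 / 300000000 = 6.66667e-05 s.
BDP = R × t_prop = 100000000 × 6.66667e-05 = 6666.67 bits.

6670 bits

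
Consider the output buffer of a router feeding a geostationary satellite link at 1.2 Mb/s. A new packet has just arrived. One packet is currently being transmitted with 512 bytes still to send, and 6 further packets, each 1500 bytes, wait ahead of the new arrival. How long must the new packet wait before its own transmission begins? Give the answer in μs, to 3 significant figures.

Each queued packet: L/R = 12000/1200000 = 10000 μs.
6 queued → 60000 μs.
Plus remaining 4096 bits of current packet: 3413.33 μs.
Queuing delay = 63400 μs.

63400 μs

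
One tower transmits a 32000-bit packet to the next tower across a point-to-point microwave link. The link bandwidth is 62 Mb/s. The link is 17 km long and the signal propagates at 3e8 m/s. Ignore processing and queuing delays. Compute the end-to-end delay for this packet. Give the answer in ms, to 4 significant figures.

Transmission delay = L/R = 32000 / 62000000 = 0.516129 ms.
Propagation delay = d/s = 17000 m / 300000000 m/s = 0.0566667 ms.
Total = 0.5728 ms.

0.5728 ms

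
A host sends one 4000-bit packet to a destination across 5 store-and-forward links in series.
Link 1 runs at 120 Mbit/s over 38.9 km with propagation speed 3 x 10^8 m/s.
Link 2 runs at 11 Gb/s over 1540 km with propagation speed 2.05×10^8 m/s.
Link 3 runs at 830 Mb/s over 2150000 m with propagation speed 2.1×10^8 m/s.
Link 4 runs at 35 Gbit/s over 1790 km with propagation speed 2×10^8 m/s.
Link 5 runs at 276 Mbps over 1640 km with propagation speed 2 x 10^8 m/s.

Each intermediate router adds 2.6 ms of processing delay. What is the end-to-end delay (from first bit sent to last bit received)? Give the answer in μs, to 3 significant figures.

Transmission delays (L/R per hop): 33.3333, 0.363636, 4.81928, 0.114286, 14.4928 μs; sum = 53.1233 μs.
Propagation delays (d/s per hop): 129.667, 7512.2, 10238.1, 8950, 8200 μs; sum = 35030 μs.
Processing at 4 router(s): 4 × 2.6 ms = 10400 μs.
End-to-end = 45500 μs.

45500 μs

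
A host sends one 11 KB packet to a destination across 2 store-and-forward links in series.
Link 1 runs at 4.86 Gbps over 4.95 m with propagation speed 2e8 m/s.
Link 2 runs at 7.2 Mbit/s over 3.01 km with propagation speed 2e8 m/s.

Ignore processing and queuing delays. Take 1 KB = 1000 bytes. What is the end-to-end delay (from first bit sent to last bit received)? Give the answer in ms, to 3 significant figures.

L = 88000 bits.
Transmission delays (L/R per hop): 0.018107, 12.2222 ms; sum = 12.2403 ms.
Propagation delays (d/s per hop): 2.475e-05, 0.01505 ms; sum = 0.0150748 ms.
End-to-end = 12.3 ms.

12.3 ms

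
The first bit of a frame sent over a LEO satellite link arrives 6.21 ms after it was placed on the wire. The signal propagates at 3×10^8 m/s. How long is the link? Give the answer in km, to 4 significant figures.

1863 km

d = s × t_prop = 300000000 × 0.00621 = 1863 km.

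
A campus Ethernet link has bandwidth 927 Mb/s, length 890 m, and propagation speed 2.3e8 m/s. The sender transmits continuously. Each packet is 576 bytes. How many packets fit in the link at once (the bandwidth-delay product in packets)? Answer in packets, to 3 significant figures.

Propagation delay = 890 / 2.3e+08 = 3.86957e-06 s.
BDP = R × t_prop = 927000000 × 3.86957e-06 = 3587.09 bits.
In packets of 4608 bits: 0.778 packets.

0.778 packets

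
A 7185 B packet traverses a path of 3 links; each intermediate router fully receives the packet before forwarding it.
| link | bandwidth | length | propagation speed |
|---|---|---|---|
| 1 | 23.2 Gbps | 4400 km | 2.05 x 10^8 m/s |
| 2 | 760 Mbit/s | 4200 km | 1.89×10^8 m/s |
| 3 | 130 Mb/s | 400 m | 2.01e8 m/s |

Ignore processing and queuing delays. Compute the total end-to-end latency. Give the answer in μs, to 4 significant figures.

44210 μs

L = 7185 × 8 = 57480 bits.
Transmission delays (L/R per hop): 2.47759, 75.6316, 442.154 μs; sum = 520.263 μs.
Propagation delays (d/s per hop): 21463.4, 22222.2, 1.99005 μs; sum = 43687.6 μs.
End-to-end = 44210 μs.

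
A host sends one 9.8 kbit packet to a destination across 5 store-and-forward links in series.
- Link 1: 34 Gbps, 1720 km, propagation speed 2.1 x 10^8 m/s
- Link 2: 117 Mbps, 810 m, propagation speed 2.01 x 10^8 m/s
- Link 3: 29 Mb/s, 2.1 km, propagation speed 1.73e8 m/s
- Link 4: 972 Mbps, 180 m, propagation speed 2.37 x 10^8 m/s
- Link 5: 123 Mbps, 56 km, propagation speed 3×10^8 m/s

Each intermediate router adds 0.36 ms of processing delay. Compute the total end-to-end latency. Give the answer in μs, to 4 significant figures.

10350 μs

L = 9800 bits.
Transmission delays (L/R per hop): 0.288235, 83.7607, 337.931, 10.0823, 79.6748 μs; sum = 511.737 μs.
Propagation delays (d/s per hop): 8190.48, 4.02985, 12.1387, 0.759494, 186.667 μs; sum = 8394.07 μs.
Processing at 4 router(s): 4 × 0.36 ms = 1440 μs.
End-to-end = 10350 μs.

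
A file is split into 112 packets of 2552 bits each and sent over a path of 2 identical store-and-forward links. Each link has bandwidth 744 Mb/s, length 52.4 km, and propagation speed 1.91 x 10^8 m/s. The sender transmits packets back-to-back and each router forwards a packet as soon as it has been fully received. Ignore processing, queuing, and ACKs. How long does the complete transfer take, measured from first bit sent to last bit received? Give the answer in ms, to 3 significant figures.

Per-hop transmission t_tx = L/R = 2552/744000000 = 0.00343011 ms.
Per-hop propagation t_prop = 52400/191000000 = 0.274346 ms.
Pipeline fill: first packet needs 2·t_tx to clear all hops; remaining 111 packets each add one t_tx.
Total = (2+112-1)·t_tx + 2·t_prop = 113·0.00343011 + 2·0.274346 = 0.936 ms.

0.936 ms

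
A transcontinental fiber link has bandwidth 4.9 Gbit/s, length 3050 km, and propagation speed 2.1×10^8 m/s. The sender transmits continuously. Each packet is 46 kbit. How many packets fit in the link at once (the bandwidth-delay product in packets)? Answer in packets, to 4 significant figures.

Propagation delay = 3050000 / 210000000 = 0.0145238 s.
BDP = R × t_prop = 4900000000 × 0.0145238 = 71166700 bits.
In packets of 46000 bits: 1547 packets.

1547 packets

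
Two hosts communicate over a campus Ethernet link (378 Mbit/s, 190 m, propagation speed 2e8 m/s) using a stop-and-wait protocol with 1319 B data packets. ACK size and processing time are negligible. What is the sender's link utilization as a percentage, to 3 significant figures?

t_tx = L/R = 10552/378000000 = 2.79153e-05 s.
t_prop = 190/200000000 = 9.5e-07 s; RTT = 1.9e-06 s.
Cycle = t_tx + RTT = 2.98153e-05 s.
Utilization = t_tx / cycle = 2.79153e-05/2.98153e-05 = 93.6 %.

93.6 %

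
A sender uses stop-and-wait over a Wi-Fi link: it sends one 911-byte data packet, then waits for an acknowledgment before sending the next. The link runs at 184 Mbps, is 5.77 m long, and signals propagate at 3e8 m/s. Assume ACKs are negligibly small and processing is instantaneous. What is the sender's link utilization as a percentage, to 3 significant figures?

99.9 %

t_tx = L/R = 7288/184000000 = 3.96087e-05 s.
t_prop = 5.77/300000000 = 1.92333e-08 s; RTT = 3.84667e-08 s.
Cycle = t_tx + RTT = 3.96472e-05 s.
Utilization = t_tx / cycle = 3.96087e-05/3.96472e-05 = 99.9 %.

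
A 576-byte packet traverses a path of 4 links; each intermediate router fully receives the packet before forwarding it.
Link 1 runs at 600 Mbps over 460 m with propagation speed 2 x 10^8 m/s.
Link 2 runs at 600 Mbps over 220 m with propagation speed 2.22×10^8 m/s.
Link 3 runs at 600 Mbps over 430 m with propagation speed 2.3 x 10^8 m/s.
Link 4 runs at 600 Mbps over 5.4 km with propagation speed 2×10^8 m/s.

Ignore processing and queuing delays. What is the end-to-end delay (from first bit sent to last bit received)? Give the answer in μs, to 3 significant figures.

62.9 μs

L = 576 × 8 = 4608 bits.
Transmission delay per hop = L/R = 4608/600000000 = 7.68 μs; 4 hops → 30.72 μs.
Propagation delays (d/s per hop): 2.3, 0.990991, 1.86957, 27 μs; sum = 32.1606 μs.
End-to-end = 62.9 μs.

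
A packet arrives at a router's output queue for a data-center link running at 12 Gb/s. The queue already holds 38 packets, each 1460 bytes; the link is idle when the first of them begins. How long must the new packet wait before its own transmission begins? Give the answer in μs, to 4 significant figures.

Each queued packet: L/R = 11680/12000000000 = 0.973333 μs.
38 queued → 36.9867 μs.
Queuing delay = 36.99 μs.

36.99 μs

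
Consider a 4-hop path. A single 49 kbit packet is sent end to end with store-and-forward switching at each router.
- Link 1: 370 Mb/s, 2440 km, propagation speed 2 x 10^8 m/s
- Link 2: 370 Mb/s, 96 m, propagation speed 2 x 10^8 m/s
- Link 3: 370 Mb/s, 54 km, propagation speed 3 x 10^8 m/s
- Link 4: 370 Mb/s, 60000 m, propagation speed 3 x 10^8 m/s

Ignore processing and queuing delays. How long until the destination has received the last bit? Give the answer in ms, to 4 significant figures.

13.11 ms

L = 49000 bits.
Transmission delay per hop = L/R = 49000/370000000 = 0.132432 ms; 4 hops → 0.52973 ms.
Propagation delays (d/s per hop): 12.2, 0.00048, 0.18, 0.2 ms; sum = 12.5805 ms.
End-to-end = 13.11 ms.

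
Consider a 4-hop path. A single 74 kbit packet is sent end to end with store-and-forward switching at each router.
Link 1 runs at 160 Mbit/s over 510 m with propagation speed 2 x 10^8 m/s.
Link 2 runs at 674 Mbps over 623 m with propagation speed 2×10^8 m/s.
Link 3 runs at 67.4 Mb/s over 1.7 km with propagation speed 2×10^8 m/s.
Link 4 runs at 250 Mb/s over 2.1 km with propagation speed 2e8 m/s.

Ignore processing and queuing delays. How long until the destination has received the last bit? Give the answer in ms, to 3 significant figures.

L = 74000 bits.
Transmission delays (L/R per hop): 0.4625, 0.109792, 1.09792, 0.296 ms; sum = 1.96622 ms.
Propagation delays (d/s per hop): 0.00255, 0.003115, 0.0085, 0.0105 ms; sum = 0.024665 ms.
End-to-end = 1.99 ms.

1.99 ms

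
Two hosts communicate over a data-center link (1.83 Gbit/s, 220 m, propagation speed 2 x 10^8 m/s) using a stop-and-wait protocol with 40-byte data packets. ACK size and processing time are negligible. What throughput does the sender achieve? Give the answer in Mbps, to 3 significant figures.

t_tx = L/R = 320/1830000000 = 1.74863e-07 s.
t_prop = 220/200000000 = 1.1e-06 s; RTT = 2.2e-06 s.
Cycle = t_tx + RTT = 2.37486e-06 s.
Throughput = L / cycle = 320 / 2.37486e-06 = 135 Mbps.

135 Mbps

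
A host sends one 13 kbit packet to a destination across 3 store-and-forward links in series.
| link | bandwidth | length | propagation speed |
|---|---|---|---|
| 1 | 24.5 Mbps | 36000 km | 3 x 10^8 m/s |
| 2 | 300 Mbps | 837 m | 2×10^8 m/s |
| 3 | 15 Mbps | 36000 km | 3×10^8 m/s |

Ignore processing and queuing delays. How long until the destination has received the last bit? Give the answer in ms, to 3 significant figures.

241 ms

L = 13000 bits.
Transmission delays (L/R per hop): 0.530612, 0.0433333, 0.866667 ms; sum = 1.44061 ms.
Propagation delays (d/s per hop): 120, 0.004185, 120 ms; sum = 240.004 ms.
End-to-end = 241 ms.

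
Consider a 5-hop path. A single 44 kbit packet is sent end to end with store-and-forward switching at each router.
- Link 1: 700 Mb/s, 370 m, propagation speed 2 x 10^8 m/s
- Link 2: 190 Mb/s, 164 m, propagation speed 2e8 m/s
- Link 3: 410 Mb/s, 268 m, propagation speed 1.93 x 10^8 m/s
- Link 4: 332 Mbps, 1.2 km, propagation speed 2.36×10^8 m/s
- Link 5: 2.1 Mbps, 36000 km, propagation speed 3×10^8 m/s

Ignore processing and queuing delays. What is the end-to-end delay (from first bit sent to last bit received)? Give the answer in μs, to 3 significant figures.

L = 44000 bits.
Transmission delays (L/R per hop): 62.8571, 231.579, 107.317, 132.53, 20952.4 μs; sum = 21486.7 μs.
Propagation delays (d/s per hop): 1.85, 0.82, 1.3886, 5.08475, 120000 μs; sum = 120009 μs.
End-to-end = 141000 μs.

141000 μs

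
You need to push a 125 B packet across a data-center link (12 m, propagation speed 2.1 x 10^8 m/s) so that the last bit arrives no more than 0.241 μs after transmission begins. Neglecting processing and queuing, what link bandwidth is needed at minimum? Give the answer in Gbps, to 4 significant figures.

L = 1000 bits.
Propagation delay = 12 / 210000000 = 0.0571429 μs.
Transmission budget = 0.241 − 0.0571429 = 0.183857 μs.
R ≥ L / t_tx = 1000 bits / 1.83857e-07 s = 5.439 Gbps.

5.439 Gbps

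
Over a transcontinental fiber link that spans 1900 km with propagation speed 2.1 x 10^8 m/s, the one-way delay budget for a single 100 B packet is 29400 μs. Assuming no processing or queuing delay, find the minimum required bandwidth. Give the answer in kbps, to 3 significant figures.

39.3 kbps

L = 800 bits.
Propagation delay = 1900000 / 210000000 = 9047.62 μs.
Transmission budget = 29400 − 9047.62 = 20352.4 μs.
R ≥ L / t_tx = 800 bits / 0.0203524 s = 39.3 kbps.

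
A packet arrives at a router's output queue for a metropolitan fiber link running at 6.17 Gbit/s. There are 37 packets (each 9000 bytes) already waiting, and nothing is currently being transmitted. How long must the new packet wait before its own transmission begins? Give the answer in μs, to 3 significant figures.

432 μs

Each queued packet: L/R = 72000/6170000000 = 11.6694 μs.
37 queued → 431.767 μs.
Queuing delay = 432 μs.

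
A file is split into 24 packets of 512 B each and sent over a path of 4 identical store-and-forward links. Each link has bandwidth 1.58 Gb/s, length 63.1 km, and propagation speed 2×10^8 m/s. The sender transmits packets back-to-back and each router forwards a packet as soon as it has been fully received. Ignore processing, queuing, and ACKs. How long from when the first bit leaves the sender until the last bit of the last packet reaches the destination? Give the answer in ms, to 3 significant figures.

1.33 ms

Per-hop transmission t_tx = L/R = 4096/1580000000 = 0.00259241 ms.
Per-hop propagation t_prop = 63100/200000000 = 0.3155 ms.
Pipeline fill: first packet needs 4·t_tx to clear all hops; remaining 23 packets each add one t_tx.
Total = (4+24-1)·t_tx + 4·t_prop = 27·0.00259241 + 4·0.3155 = 1.33 ms.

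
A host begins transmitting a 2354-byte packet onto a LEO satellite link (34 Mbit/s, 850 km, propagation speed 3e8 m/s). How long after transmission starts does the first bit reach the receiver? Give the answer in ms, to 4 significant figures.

2.833 ms

First bit experiences only propagation delay: d/s = 850000/300000000 = 2.833 ms.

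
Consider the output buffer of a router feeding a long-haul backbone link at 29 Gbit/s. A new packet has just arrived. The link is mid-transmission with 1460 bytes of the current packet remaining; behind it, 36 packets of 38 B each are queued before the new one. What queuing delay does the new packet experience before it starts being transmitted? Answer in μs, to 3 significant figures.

0.780 μs

Each queued packet: L/R = 304/29000000000 = 0.0104828 μs.
36 queued → 0.377379 μs.
Plus remaining 11680 bits of current packet: 0.402759 μs.
Queuing delay = 0.780 μs.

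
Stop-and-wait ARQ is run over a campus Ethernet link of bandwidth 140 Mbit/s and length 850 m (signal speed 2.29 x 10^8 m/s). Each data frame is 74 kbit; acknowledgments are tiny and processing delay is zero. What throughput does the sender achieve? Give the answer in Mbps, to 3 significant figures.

138 Mbps

t_tx = L/R = 74000/140000000 = 0.000528571 s.
t_prop = 850/229000000 = 3.71179e-06 s; RTT = 7.42358e-06 s.
Cycle = t_tx + RTT = 0.000535995 s.
Throughput = L / cycle = 74000 / 0.000535995 = 138 Mbps.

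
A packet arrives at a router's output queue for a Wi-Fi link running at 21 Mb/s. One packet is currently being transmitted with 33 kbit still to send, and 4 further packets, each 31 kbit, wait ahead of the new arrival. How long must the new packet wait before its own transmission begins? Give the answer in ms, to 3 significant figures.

Each queued packet: L/R = 31000/21000000 = 1.47619 ms.
4 queued → 5.90476 ms.
Plus remaining 33000 bits of current packet: 1.57143 ms.
Queuing delay = 7.48 ms.

7.48 ms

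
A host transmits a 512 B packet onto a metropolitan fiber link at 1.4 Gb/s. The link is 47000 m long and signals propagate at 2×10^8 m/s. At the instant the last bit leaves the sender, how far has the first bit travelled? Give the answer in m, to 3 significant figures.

585 m

t_tx = L/R = 4096/1400000000 = 2.92571e-06 s.
Distance = s × t_tx = 200000000 × 2.92571e-06 = 585 m.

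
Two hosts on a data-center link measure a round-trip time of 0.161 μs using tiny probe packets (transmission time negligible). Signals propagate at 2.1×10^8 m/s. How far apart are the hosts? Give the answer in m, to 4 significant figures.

16.91 m

One-way propagation = RTT/2 = 0.0805 μs.
d = s × t = 210000000 × 8.05e-08 = 16.91 m.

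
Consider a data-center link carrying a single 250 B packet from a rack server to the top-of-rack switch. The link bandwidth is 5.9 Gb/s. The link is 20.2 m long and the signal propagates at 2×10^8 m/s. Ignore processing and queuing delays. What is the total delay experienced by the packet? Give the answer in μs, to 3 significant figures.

0.440 μs

L = 250 × 8 = 2000 bits.
Transmission delay = L/R = 2000 / 5900000000 = 0.338983 μs.
Propagation delay = d/s = 20.2 m / 200000000 m/s = 0.101 μs.
Total = 0.440 μs.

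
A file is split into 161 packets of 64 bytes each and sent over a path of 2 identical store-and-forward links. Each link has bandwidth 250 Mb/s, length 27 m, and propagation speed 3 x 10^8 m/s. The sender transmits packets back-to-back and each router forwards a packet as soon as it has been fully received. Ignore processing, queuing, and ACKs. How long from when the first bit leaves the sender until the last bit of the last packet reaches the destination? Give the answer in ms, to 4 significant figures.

0.3320 ms

Per-hop transmission t_tx = L/R = 512/250000000 = 0.002048 ms.
Per-hop propagation t_prop = 27/300000000 = 9e-05 ms.
Pipeline fill: first packet needs 2·t_tx to clear all hops; remaining 160 packets each add one t_tx.
Total = (2+161-1)·t_tx + 2·t_prop = 162·0.002048 + 2·9e-05 = 0.3320 ms.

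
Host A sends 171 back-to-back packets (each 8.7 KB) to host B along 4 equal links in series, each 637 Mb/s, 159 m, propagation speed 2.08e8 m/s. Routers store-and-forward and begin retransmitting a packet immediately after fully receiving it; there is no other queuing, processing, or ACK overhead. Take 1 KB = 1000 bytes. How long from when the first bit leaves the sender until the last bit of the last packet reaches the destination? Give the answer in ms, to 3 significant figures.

Per-hop transmission t_tx = L/R = 69600/637000000 = 0.109262 ms.
Per-hop propagation t_prop = 159/208000000 = 0.000764423 ms.
Pipeline fill: first packet needs 4·t_tx to clear all hops; remaining 170 packets each add one t_tx.
Total = (4+171-1)·t_tx + 4·t_prop = 174·0.109262 + 4·0.000764423 = 19.0 ms.

19.0 ms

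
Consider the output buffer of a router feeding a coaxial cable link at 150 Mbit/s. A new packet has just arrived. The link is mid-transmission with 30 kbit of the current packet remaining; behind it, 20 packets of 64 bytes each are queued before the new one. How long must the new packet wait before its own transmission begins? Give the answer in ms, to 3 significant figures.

Each queued packet: L/R = 512/150000000 = 0.00341333 ms.
20 queued → 0.0682667 ms.
Plus remaining 30000 bits of current packet: 0.2 ms.
Queuing delay = 0.268 ms.

0.268 ms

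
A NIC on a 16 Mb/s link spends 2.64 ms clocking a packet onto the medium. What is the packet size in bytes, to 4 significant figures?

L = R × t_tx = 16000000 b/s × 0.00264 s = 42240 bits.
In bytes: 42240 / 8 = 5280 bytes.

5280 bytes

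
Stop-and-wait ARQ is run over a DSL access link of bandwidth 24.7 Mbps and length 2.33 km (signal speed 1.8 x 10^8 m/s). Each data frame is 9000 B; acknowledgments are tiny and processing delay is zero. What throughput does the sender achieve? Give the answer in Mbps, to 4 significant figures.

24.48 Mbps

t_tx = L/R = 72000/24700000 = 0.00291498 s.
t_prop = 2330/180000000 = 1.29444e-05 s; RTT = 2.58889e-05 s.
Cycle = t_tx + RTT = 0.00294087 s.
Throughput = L / cycle = 72000 / 0.00294087 = 24.48 Mbps.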